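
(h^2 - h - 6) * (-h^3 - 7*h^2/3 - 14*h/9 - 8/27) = -h^5 - 4*h^4/3 + 61*h^3/9 + 412*h^2/27 + 260*h/27 + 16/9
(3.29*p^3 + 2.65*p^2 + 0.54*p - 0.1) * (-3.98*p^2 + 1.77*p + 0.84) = -13.0942*p^5 - 4.7237*p^4 + 5.3049*p^3 + 3.5798*p^2 + 0.2766*p - 0.084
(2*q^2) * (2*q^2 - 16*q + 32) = 4*q^4 - 32*q^3 + 64*q^2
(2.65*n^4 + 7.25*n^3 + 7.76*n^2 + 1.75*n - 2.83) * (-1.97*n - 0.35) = -5.2205*n^5 - 15.21*n^4 - 17.8247*n^3 - 6.1635*n^2 + 4.9626*n + 0.9905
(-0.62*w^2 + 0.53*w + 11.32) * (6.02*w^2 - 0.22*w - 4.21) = -3.7324*w^4 + 3.327*w^3 + 70.64*w^2 - 4.7217*w - 47.6572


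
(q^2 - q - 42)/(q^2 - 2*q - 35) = (q + 6)/(q + 5)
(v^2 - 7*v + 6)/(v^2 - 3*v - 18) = (v - 1)/(v + 3)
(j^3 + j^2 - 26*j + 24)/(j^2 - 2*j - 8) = (j^2 + 5*j - 6)/(j + 2)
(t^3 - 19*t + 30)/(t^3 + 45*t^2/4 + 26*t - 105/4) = 4*(t^2 - 5*t + 6)/(4*t^2 + 25*t - 21)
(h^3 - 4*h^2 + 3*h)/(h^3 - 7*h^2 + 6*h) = (h - 3)/(h - 6)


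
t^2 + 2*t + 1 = (t + 1)^2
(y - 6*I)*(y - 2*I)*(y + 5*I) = y^3 - 3*I*y^2 + 28*y - 60*I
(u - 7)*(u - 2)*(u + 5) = u^3 - 4*u^2 - 31*u + 70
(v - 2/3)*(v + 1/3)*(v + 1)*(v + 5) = v^4 + 17*v^3/3 + 25*v^2/9 - 3*v - 10/9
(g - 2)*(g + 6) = g^2 + 4*g - 12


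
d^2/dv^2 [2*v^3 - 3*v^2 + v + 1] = 12*v - 6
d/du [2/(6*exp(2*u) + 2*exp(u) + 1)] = (-24*exp(u) - 4)*exp(u)/(6*exp(2*u) + 2*exp(u) + 1)^2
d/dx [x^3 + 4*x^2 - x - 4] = 3*x^2 + 8*x - 1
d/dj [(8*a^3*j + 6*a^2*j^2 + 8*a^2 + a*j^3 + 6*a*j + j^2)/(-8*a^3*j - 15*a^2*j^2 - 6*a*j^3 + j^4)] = (72*a^4*j^2 + 64*a^4 + 8*a^3*j^3 + 176*a^3*j - 11*a^2*j^4 + 50*a^2*j^2 - a*j^5 - 10*a*j^3 - 2*j^4)/(j^2*(64*a^5 + 176*a^4*j + 145*a^3*j^2 + 19*a^2*j^3 - 13*a*j^4 + j^5))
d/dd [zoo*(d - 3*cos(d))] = zoo*(sin(d) + 1)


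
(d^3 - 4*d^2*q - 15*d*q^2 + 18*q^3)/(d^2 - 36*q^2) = (d^2 + 2*d*q - 3*q^2)/(d + 6*q)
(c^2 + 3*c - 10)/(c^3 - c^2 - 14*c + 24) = (c + 5)/(c^2 + c - 12)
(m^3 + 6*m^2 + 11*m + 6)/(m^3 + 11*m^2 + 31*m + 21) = (m + 2)/(m + 7)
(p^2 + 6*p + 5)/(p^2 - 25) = (p + 1)/(p - 5)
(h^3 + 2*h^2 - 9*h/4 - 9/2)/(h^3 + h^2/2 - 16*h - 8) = (4*h^3 + 8*h^2 - 9*h - 18)/(2*(2*h^3 + h^2 - 32*h - 16))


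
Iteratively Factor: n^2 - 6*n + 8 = (n - 2)*(n - 4)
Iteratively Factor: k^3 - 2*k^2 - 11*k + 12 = (k - 4)*(k^2 + 2*k - 3) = (k - 4)*(k + 3)*(k - 1)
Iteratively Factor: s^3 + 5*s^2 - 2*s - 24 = (s - 2)*(s^2 + 7*s + 12) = (s - 2)*(s + 4)*(s + 3)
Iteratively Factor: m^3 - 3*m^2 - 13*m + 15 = (m - 1)*(m^2 - 2*m - 15) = (m - 1)*(m + 3)*(m - 5)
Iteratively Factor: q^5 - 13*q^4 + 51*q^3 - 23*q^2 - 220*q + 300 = (q - 5)*(q^4 - 8*q^3 + 11*q^2 + 32*q - 60) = (q - 5)*(q - 2)*(q^3 - 6*q^2 - q + 30) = (q - 5)*(q - 3)*(q - 2)*(q^2 - 3*q - 10) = (q - 5)^2*(q - 3)*(q - 2)*(q + 2)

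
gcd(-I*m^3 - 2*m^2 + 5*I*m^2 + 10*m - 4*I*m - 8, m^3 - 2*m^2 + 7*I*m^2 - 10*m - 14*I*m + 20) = 1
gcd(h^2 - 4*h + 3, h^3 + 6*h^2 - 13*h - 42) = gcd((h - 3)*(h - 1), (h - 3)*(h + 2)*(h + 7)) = h - 3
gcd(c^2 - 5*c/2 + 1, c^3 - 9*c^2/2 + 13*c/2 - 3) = c - 2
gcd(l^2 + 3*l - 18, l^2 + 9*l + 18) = l + 6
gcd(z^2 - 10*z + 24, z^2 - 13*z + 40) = 1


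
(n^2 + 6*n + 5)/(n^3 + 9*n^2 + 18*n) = (n^2 + 6*n + 5)/(n*(n^2 + 9*n + 18))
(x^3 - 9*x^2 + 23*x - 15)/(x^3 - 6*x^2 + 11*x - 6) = (x - 5)/(x - 2)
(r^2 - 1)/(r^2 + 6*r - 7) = (r + 1)/(r + 7)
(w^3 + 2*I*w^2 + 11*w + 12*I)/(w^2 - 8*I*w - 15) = (w^2 + 5*I*w - 4)/(w - 5*I)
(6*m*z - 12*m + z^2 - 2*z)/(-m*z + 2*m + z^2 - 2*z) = (6*m + z)/(-m + z)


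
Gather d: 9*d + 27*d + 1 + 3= 36*d + 4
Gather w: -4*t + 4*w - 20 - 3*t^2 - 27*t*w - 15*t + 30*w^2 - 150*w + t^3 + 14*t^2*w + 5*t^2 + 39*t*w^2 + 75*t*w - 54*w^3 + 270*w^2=t^3 + 2*t^2 - 19*t - 54*w^3 + w^2*(39*t + 300) + w*(14*t^2 + 48*t - 146) - 20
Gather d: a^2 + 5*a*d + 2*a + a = a^2 + 5*a*d + 3*a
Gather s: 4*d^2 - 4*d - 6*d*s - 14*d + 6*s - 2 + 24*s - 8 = 4*d^2 - 18*d + s*(30 - 6*d) - 10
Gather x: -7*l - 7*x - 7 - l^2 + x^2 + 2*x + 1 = -l^2 - 7*l + x^2 - 5*x - 6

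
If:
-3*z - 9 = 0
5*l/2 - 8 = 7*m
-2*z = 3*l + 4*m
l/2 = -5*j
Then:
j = -37/155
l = 74/31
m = -9/31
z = -3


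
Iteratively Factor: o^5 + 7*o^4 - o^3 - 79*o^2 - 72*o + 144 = (o - 3)*(o^4 + 10*o^3 + 29*o^2 + 8*o - 48) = (o - 3)*(o + 4)*(o^3 + 6*o^2 + 5*o - 12) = (o - 3)*(o + 3)*(o + 4)*(o^2 + 3*o - 4) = (o - 3)*(o - 1)*(o + 3)*(o + 4)*(o + 4)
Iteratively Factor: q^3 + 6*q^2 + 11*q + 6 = (q + 3)*(q^2 + 3*q + 2) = (q + 2)*(q + 3)*(q + 1)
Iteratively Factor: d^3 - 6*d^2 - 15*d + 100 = (d - 5)*(d^2 - d - 20) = (d - 5)^2*(d + 4)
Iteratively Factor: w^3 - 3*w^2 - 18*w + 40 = (w + 4)*(w^2 - 7*w + 10) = (w - 2)*(w + 4)*(w - 5)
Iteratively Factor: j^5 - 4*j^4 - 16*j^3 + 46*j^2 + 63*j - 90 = (j - 5)*(j^4 + j^3 - 11*j^2 - 9*j + 18) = (j - 5)*(j - 3)*(j^3 + 4*j^2 + j - 6) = (j - 5)*(j - 3)*(j - 1)*(j^2 + 5*j + 6) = (j - 5)*(j - 3)*(j - 1)*(j + 2)*(j + 3)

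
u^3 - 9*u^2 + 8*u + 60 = (u - 6)*(u - 5)*(u + 2)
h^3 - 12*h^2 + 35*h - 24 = (h - 8)*(h - 3)*(h - 1)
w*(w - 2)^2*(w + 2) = w^4 - 2*w^3 - 4*w^2 + 8*w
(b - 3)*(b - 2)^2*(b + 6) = b^4 - b^3 - 26*b^2 + 84*b - 72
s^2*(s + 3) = s^3 + 3*s^2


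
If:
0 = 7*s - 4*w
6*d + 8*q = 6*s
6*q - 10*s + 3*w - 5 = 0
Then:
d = -2*w/63 - 10/9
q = 19*w/42 + 5/6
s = 4*w/7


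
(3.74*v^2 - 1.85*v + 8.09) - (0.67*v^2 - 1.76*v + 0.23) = 3.07*v^2 - 0.0900000000000001*v + 7.86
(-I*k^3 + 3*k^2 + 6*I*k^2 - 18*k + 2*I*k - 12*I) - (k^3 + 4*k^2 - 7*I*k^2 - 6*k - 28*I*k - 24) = -k^3 - I*k^3 - k^2 + 13*I*k^2 - 12*k + 30*I*k + 24 - 12*I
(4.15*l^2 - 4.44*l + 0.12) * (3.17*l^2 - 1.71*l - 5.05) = 13.1555*l^4 - 21.1713*l^3 - 12.9847*l^2 + 22.2168*l - 0.606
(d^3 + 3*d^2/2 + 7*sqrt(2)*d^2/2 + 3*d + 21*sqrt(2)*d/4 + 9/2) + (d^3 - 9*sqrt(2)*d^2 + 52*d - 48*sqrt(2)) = 2*d^3 - 11*sqrt(2)*d^2/2 + 3*d^2/2 + 21*sqrt(2)*d/4 + 55*d - 48*sqrt(2) + 9/2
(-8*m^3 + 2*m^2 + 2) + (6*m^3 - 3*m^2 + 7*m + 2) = -2*m^3 - m^2 + 7*m + 4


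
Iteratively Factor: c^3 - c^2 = (c - 1)*(c^2) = c*(c - 1)*(c)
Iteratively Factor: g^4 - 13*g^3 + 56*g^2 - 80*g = (g - 5)*(g^3 - 8*g^2 + 16*g) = (g - 5)*(g - 4)*(g^2 - 4*g) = g*(g - 5)*(g - 4)*(g - 4)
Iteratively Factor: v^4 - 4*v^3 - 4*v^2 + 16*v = (v - 2)*(v^3 - 2*v^2 - 8*v) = v*(v - 2)*(v^2 - 2*v - 8) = v*(v - 2)*(v + 2)*(v - 4)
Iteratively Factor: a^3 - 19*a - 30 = (a + 2)*(a^2 - 2*a - 15) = (a - 5)*(a + 2)*(a + 3)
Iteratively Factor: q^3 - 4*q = (q)*(q^2 - 4) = q*(q + 2)*(q - 2)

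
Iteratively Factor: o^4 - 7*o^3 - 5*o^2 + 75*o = (o - 5)*(o^3 - 2*o^2 - 15*o) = (o - 5)^2*(o^2 + 3*o) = o*(o - 5)^2*(o + 3)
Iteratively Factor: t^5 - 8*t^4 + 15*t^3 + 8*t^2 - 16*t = (t - 4)*(t^4 - 4*t^3 - t^2 + 4*t) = (t - 4)^2*(t^3 - t) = (t - 4)^2*(t + 1)*(t^2 - t) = t*(t - 4)^2*(t + 1)*(t - 1)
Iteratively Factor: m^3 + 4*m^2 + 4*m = (m + 2)*(m^2 + 2*m) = m*(m + 2)*(m + 2)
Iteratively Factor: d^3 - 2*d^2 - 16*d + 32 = (d - 2)*(d^2 - 16) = (d - 4)*(d - 2)*(d + 4)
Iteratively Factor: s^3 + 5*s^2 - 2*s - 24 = (s - 2)*(s^2 + 7*s + 12) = (s - 2)*(s + 4)*(s + 3)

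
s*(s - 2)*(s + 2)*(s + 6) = s^4 + 6*s^3 - 4*s^2 - 24*s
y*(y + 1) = y^2 + y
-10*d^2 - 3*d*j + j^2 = (-5*d + j)*(2*d + j)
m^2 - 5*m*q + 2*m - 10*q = (m + 2)*(m - 5*q)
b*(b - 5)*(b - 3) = b^3 - 8*b^2 + 15*b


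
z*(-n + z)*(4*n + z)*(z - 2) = -4*n^2*z^2 + 8*n^2*z + 3*n*z^3 - 6*n*z^2 + z^4 - 2*z^3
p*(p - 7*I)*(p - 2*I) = p^3 - 9*I*p^2 - 14*p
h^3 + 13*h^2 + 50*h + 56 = (h + 2)*(h + 4)*(h + 7)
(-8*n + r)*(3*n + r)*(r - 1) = -24*n^2*r + 24*n^2 - 5*n*r^2 + 5*n*r + r^3 - r^2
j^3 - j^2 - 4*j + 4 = (j - 2)*(j - 1)*(j + 2)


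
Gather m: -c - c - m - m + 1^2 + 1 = -2*c - 2*m + 2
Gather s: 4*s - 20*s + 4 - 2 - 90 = -16*s - 88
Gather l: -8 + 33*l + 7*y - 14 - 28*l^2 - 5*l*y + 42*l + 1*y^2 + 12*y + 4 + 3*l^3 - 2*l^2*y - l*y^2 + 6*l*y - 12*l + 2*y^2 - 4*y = 3*l^3 + l^2*(-2*y - 28) + l*(-y^2 + y + 63) + 3*y^2 + 15*y - 18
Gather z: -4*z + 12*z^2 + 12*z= 12*z^2 + 8*z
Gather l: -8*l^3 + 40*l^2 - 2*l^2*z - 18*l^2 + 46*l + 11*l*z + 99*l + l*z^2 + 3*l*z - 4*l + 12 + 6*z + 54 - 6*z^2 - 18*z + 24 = -8*l^3 + l^2*(22 - 2*z) + l*(z^2 + 14*z + 141) - 6*z^2 - 12*z + 90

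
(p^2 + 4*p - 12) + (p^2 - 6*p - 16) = 2*p^2 - 2*p - 28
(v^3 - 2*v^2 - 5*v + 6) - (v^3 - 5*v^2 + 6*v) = 3*v^2 - 11*v + 6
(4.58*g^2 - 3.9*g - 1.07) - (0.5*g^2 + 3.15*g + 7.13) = 4.08*g^2 - 7.05*g - 8.2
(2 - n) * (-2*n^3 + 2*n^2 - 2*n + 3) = 2*n^4 - 6*n^3 + 6*n^2 - 7*n + 6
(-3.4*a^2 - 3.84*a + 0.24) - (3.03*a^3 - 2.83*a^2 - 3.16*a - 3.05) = -3.03*a^3 - 0.57*a^2 - 0.68*a + 3.29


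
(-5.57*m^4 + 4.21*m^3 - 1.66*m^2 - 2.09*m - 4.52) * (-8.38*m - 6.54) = 46.6766*m^5 + 1.148*m^4 - 13.6226*m^3 + 28.3706*m^2 + 51.5462*m + 29.5608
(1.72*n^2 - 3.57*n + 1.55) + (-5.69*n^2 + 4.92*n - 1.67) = -3.97*n^2 + 1.35*n - 0.12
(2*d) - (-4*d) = 6*d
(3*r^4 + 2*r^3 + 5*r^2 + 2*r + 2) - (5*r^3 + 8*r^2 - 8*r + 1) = 3*r^4 - 3*r^3 - 3*r^2 + 10*r + 1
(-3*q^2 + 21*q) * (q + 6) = -3*q^3 + 3*q^2 + 126*q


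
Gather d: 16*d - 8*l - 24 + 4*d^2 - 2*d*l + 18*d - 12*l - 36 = 4*d^2 + d*(34 - 2*l) - 20*l - 60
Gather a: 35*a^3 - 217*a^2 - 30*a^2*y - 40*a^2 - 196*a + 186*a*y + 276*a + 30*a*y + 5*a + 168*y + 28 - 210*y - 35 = 35*a^3 + a^2*(-30*y - 257) + a*(216*y + 85) - 42*y - 7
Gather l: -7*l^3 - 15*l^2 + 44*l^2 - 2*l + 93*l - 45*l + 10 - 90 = -7*l^3 + 29*l^2 + 46*l - 80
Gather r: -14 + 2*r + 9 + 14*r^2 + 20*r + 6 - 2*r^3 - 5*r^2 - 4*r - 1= -2*r^3 + 9*r^2 + 18*r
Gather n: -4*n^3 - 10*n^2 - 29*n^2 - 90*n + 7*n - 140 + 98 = -4*n^3 - 39*n^2 - 83*n - 42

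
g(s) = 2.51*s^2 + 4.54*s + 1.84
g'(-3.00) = -10.52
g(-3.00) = 10.81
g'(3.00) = 19.60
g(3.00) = 38.05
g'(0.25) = 5.80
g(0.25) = 3.13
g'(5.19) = 30.59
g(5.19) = 93.01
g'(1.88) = 13.98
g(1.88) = 19.25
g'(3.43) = 21.76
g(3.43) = 46.94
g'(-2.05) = -5.75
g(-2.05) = 3.08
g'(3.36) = 21.41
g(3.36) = 45.43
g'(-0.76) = 0.72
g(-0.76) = -0.16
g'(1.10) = 10.06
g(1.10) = 9.87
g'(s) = 5.02*s + 4.54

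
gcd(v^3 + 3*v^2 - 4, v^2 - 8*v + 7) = v - 1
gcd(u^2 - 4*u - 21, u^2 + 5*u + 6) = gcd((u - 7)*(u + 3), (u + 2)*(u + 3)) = u + 3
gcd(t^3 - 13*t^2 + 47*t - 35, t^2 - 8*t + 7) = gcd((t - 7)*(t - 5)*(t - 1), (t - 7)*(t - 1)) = t^2 - 8*t + 7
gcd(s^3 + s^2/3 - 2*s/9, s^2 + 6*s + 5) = 1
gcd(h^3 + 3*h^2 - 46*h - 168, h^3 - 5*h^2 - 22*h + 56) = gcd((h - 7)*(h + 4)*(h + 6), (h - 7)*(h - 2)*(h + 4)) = h^2 - 3*h - 28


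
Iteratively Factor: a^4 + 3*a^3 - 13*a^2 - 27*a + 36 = (a - 1)*(a^3 + 4*a^2 - 9*a - 36) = (a - 1)*(a + 4)*(a^2 - 9) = (a - 3)*(a - 1)*(a + 4)*(a + 3)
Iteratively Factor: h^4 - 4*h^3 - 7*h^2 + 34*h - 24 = (h - 2)*(h^3 - 2*h^2 - 11*h + 12) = (h - 4)*(h - 2)*(h^2 + 2*h - 3) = (h - 4)*(h - 2)*(h - 1)*(h + 3)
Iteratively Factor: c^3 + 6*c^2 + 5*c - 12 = (c - 1)*(c^2 + 7*c + 12) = (c - 1)*(c + 4)*(c + 3)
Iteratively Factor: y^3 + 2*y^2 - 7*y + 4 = (y - 1)*(y^2 + 3*y - 4) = (y - 1)*(y + 4)*(y - 1)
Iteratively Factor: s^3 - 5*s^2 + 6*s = (s - 3)*(s^2 - 2*s) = (s - 3)*(s - 2)*(s)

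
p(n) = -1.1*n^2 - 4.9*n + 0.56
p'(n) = -2.2*n - 4.9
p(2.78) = -21.56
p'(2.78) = -11.02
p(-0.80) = 3.78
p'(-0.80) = -3.14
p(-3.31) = 4.73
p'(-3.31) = 2.38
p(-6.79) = -16.88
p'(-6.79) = 10.04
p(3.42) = -29.06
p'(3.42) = -12.42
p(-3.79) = 3.33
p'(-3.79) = 3.44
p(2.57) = -19.30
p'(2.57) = -10.55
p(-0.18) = 1.41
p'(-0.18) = -4.50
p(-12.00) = -99.04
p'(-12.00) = 21.50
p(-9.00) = -44.44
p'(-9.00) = 14.90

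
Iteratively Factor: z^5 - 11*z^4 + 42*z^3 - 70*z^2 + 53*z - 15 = (z - 1)*(z^4 - 10*z^3 + 32*z^2 - 38*z + 15) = (z - 1)^2*(z^3 - 9*z^2 + 23*z - 15) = (z - 1)^3*(z^2 - 8*z + 15) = (z - 5)*(z - 1)^3*(z - 3)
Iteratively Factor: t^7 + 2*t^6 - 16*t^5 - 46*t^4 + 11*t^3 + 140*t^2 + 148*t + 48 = (t + 2)*(t^6 - 16*t^4 - 14*t^3 + 39*t^2 + 62*t + 24) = (t + 1)*(t + 2)*(t^5 - t^4 - 15*t^3 + t^2 + 38*t + 24) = (t + 1)^2*(t + 2)*(t^4 - 2*t^3 - 13*t^2 + 14*t + 24) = (t - 4)*(t + 1)^2*(t + 2)*(t^3 + 2*t^2 - 5*t - 6) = (t - 4)*(t - 2)*(t + 1)^2*(t + 2)*(t^2 + 4*t + 3) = (t - 4)*(t - 2)*(t + 1)^2*(t + 2)*(t + 3)*(t + 1)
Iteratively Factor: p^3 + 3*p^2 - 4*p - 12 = (p + 2)*(p^2 + p - 6) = (p - 2)*(p + 2)*(p + 3)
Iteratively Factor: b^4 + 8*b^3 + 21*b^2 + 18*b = (b + 3)*(b^3 + 5*b^2 + 6*b) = b*(b + 3)*(b^2 + 5*b + 6) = b*(b + 2)*(b + 3)*(b + 3)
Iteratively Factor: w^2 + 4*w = (w)*(w + 4)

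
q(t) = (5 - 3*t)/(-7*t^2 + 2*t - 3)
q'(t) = (5 - 3*t)*(14*t - 2)/(-7*t^2 + 2*t - 3)^2 - 3/(-7*t^2 + 2*t - 3) = (-21*t^2 + 70*t - 1)/(49*t^4 - 28*t^3 + 46*t^2 - 12*t + 9)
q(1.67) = 0.00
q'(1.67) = 0.16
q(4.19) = 0.06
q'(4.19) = -0.01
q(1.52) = -0.03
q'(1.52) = 0.22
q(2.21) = 0.05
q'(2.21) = 0.05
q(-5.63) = -0.09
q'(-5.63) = -0.02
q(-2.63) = -0.23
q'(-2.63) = -0.10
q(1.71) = 0.01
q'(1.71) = 0.14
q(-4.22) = -0.13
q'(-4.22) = -0.04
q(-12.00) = -0.04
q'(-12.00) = 0.00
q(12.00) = 0.03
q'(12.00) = 0.00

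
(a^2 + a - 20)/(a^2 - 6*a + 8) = (a + 5)/(a - 2)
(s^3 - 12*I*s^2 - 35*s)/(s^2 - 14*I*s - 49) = s*(s - 5*I)/(s - 7*I)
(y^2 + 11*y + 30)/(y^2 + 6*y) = (y + 5)/y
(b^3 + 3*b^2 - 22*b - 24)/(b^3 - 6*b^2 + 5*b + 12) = (b + 6)/(b - 3)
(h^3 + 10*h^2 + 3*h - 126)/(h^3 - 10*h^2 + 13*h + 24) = (h^2 + 13*h + 42)/(h^2 - 7*h - 8)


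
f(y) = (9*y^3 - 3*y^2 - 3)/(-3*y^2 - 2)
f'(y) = 6*y*(9*y^3 - 3*y^2 - 3)/(-3*y^2 - 2)^2 + (27*y^2 - 6*y)/(-3*y^2 - 2) = 3*y*(-9*y^3 - 18*y - 2)/(9*y^4 + 12*y^2 + 4)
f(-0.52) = 1.81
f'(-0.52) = -1.70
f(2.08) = -4.34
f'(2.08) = -3.35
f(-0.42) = 1.66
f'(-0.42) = -1.23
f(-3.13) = 9.82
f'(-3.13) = -3.15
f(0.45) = 1.07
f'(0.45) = -2.17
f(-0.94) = 2.82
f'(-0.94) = -2.92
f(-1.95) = 6.05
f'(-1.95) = -3.25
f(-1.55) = 4.75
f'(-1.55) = -3.26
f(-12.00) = 36.84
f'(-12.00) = -3.01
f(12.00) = -34.83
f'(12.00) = -3.01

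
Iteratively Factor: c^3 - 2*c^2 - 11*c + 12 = (c - 1)*(c^2 - c - 12) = (c - 1)*(c + 3)*(c - 4)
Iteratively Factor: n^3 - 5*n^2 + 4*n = (n - 4)*(n^2 - n) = n*(n - 4)*(n - 1)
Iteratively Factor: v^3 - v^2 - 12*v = (v - 4)*(v^2 + 3*v) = v*(v - 4)*(v + 3)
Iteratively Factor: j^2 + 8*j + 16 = (j + 4)*(j + 4)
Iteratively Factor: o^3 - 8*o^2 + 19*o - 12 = (o - 3)*(o^2 - 5*o + 4) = (o - 3)*(o - 1)*(o - 4)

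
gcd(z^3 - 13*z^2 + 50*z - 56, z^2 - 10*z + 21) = z - 7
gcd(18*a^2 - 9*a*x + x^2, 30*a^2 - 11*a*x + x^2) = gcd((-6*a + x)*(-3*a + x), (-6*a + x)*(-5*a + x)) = -6*a + x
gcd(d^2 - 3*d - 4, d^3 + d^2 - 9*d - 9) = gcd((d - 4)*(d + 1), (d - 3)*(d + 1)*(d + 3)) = d + 1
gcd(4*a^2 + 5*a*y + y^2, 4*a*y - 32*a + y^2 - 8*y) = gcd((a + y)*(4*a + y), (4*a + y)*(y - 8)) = 4*a + y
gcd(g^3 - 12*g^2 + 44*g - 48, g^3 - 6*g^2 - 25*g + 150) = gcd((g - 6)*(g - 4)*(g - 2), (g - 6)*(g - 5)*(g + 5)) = g - 6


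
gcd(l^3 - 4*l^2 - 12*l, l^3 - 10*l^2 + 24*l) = l^2 - 6*l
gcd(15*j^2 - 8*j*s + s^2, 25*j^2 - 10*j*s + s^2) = -5*j + s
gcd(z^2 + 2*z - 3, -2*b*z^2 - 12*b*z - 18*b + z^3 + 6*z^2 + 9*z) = z + 3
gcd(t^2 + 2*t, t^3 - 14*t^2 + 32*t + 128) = t + 2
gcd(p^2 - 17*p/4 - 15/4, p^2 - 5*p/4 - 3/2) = p + 3/4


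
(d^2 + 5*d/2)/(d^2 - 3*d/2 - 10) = d/(d - 4)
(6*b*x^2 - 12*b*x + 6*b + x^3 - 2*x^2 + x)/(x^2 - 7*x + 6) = (6*b*x - 6*b + x^2 - x)/(x - 6)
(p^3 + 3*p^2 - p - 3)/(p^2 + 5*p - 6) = (p^2 + 4*p + 3)/(p + 6)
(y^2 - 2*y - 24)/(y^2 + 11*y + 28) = (y - 6)/(y + 7)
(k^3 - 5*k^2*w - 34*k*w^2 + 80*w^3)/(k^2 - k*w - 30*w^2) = (-k^2 + 10*k*w - 16*w^2)/(-k + 6*w)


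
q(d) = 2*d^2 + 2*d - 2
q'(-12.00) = -46.00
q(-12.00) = 262.00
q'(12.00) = 50.00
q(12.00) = 310.00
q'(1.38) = 7.52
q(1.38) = 4.57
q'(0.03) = 2.12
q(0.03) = -1.94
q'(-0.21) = 1.16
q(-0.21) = -2.33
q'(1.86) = 9.44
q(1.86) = 8.64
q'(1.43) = 7.72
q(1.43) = 4.95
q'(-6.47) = -23.88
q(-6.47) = 68.78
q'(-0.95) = -1.80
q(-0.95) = -2.10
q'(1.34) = 7.36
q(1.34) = 4.27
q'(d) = 4*d + 2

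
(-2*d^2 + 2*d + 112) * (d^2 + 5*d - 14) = -2*d^4 - 8*d^3 + 150*d^2 + 532*d - 1568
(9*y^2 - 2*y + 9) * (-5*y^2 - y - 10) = -45*y^4 + y^3 - 133*y^2 + 11*y - 90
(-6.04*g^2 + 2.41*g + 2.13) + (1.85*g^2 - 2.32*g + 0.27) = -4.19*g^2 + 0.0900000000000003*g + 2.4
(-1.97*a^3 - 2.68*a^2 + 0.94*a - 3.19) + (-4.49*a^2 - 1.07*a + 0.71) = -1.97*a^3 - 7.17*a^2 - 0.13*a - 2.48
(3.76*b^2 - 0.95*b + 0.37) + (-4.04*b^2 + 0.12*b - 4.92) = -0.28*b^2 - 0.83*b - 4.55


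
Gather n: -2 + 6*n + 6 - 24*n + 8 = 12 - 18*n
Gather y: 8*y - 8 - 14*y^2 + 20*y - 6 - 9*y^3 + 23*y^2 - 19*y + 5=-9*y^3 + 9*y^2 + 9*y - 9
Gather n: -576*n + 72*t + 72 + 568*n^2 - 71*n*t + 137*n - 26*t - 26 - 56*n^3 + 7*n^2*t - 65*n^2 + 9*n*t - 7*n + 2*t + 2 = -56*n^3 + n^2*(7*t + 503) + n*(-62*t - 446) + 48*t + 48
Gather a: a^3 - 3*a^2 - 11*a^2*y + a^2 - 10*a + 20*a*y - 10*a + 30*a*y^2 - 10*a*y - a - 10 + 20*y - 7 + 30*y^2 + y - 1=a^3 + a^2*(-11*y - 2) + a*(30*y^2 + 10*y - 21) + 30*y^2 + 21*y - 18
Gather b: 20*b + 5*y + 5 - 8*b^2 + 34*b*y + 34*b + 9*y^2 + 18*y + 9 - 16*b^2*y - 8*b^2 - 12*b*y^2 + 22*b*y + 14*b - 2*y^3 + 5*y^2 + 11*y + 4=b^2*(-16*y - 16) + b*(-12*y^2 + 56*y + 68) - 2*y^3 + 14*y^2 + 34*y + 18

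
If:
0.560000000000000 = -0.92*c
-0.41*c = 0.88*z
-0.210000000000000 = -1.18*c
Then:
No Solution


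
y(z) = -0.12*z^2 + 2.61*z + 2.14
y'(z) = 2.61 - 0.24*z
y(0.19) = 2.63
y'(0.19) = 2.56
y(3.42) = 9.66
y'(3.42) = 1.79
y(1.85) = 6.56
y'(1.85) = 2.17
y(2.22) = 7.34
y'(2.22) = 2.08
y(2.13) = 7.15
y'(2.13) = 2.10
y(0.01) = 2.17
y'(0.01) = 2.61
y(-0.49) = 0.83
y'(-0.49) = 2.73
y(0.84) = 4.25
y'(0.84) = 2.41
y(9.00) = 15.91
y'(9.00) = 0.45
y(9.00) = 15.91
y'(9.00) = 0.45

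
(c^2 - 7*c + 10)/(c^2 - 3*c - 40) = (-c^2 + 7*c - 10)/(-c^2 + 3*c + 40)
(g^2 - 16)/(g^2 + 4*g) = (g - 4)/g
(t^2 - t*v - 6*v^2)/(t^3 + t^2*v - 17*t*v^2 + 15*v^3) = (t + 2*v)/(t^2 + 4*t*v - 5*v^2)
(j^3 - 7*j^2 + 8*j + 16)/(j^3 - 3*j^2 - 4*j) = (j - 4)/j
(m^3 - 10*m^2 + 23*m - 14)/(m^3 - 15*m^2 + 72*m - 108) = (m^3 - 10*m^2 + 23*m - 14)/(m^3 - 15*m^2 + 72*m - 108)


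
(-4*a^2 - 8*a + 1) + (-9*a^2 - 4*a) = -13*a^2 - 12*a + 1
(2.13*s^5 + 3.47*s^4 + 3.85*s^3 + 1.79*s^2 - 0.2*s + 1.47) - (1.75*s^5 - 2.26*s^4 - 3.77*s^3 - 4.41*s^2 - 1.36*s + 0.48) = 0.38*s^5 + 5.73*s^4 + 7.62*s^3 + 6.2*s^2 + 1.16*s + 0.99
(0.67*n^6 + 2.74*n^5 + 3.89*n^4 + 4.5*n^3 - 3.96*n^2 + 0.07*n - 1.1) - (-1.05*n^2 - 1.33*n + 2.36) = 0.67*n^6 + 2.74*n^5 + 3.89*n^4 + 4.5*n^3 - 2.91*n^2 + 1.4*n - 3.46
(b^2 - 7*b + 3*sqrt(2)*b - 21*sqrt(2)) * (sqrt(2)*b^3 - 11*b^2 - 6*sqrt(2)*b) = sqrt(2)*b^5 - 7*sqrt(2)*b^4 - 5*b^4 - 39*sqrt(2)*b^3 + 35*b^3 - 36*b^2 + 273*sqrt(2)*b^2 + 252*b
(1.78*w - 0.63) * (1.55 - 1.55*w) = -2.759*w^2 + 3.7355*w - 0.9765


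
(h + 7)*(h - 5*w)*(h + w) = h^3 - 4*h^2*w + 7*h^2 - 5*h*w^2 - 28*h*w - 35*w^2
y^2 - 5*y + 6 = (y - 3)*(y - 2)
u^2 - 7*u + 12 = (u - 4)*(u - 3)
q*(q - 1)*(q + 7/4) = q^3 + 3*q^2/4 - 7*q/4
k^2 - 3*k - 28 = (k - 7)*(k + 4)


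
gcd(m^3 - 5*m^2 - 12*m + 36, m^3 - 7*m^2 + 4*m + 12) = m^2 - 8*m + 12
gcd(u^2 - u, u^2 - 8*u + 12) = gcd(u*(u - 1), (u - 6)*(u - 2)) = 1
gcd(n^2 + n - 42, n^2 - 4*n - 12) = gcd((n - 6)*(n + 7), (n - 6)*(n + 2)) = n - 6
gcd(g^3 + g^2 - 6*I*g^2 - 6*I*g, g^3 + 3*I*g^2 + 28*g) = g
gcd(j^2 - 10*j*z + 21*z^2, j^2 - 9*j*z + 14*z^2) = -j + 7*z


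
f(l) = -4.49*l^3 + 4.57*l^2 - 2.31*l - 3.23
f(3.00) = -90.26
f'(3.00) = -96.12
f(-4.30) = 448.19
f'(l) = -13.47*l^2 + 9.14*l - 2.31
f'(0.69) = -2.42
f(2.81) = -73.26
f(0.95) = -5.15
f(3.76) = -185.98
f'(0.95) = -5.78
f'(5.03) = -297.14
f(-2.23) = 74.44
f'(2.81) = -82.99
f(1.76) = -17.62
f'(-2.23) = -89.68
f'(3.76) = -158.38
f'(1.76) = -27.95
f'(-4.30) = -290.67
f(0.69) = -4.12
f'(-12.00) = -2051.67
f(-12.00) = 8441.29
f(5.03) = -470.64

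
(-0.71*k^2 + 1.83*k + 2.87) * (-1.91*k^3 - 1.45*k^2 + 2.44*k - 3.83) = 1.3561*k^5 - 2.4658*k^4 - 9.8676*k^3 + 3.023*k^2 - 0.00610000000000088*k - 10.9921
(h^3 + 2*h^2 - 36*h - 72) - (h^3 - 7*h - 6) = 2*h^2 - 29*h - 66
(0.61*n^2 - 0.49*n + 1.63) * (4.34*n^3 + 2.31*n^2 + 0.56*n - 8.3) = 2.6474*n^5 - 0.7175*n^4 + 6.2839*n^3 - 1.5721*n^2 + 4.9798*n - 13.529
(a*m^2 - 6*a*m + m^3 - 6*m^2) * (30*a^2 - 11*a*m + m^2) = 30*a^3*m^2 - 180*a^3*m + 19*a^2*m^3 - 114*a^2*m^2 - 10*a*m^4 + 60*a*m^3 + m^5 - 6*m^4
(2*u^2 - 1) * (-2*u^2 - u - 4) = -4*u^4 - 2*u^3 - 6*u^2 + u + 4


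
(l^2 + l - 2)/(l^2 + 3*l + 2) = (l - 1)/(l + 1)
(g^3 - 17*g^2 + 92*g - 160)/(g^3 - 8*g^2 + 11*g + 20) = (g - 8)/(g + 1)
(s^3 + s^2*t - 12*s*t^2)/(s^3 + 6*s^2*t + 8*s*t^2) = (s - 3*t)/(s + 2*t)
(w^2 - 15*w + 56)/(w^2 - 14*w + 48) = (w - 7)/(w - 6)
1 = 1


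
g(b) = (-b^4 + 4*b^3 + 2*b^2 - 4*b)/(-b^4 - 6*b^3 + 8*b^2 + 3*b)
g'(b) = (-4*b^3 + 12*b^2 + 4*b - 4)/(-b^4 - 6*b^3 + 8*b^2 + 3*b) + (4*b^3 + 18*b^2 - 16*b - 3)*(-b^4 + 4*b^3 + 2*b^2 - 4*b)/(-b^4 - 6*b^3 + 8*b^2 + 3*b)^2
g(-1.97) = -0.54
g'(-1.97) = 0.52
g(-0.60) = 0.95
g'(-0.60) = 4.61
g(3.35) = -0.13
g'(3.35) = 0.18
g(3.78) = -0.06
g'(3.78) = 0.15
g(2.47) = -0.36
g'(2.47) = 0.37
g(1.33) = 5.02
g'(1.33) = 109.69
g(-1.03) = 0.07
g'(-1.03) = 1.01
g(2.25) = -0.45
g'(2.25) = 0.51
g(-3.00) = -1.10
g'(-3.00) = 0.63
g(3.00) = -0.20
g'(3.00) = 0.23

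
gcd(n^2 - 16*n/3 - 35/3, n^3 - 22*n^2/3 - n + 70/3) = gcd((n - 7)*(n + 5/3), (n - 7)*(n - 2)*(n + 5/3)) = n^2 - 16*n/3 - 35/3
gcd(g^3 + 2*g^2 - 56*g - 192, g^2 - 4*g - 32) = g^2 - 4*g - 32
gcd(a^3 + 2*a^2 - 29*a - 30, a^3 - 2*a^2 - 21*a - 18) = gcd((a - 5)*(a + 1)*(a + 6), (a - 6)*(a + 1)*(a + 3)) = a + 1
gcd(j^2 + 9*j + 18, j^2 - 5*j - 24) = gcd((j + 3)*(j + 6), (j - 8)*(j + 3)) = j + 3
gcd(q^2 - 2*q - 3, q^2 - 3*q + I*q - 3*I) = q - 3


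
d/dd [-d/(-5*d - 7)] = 7/(5*d + 7)^2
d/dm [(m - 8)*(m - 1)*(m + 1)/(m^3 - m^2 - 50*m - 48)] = 7/(m^2 + 12*m + 36)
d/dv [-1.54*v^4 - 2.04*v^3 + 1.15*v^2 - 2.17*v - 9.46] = -6.16*v^3 - 6.12*v^2 + 2.3*v - 2.17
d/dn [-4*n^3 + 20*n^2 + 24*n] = -12*n^2 + 40*n + 24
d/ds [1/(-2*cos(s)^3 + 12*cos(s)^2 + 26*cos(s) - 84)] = (-3*cos(s)^2 + 12*cos(s) + 13)*sin(s)/(2*(cos(s)^3 - 6*cos(s)^2 - 13*cos(s) + 42)^2)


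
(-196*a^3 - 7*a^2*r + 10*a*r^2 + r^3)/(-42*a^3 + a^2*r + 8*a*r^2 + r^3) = (-28*a^2 + 3*a*r + r^2)/(-6*a^2 + a*r + r^2)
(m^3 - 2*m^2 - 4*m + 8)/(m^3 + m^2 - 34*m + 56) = (m^2 - 4)/(m^2 + 3*m - 28)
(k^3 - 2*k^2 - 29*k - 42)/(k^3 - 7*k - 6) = (k^2 - 4*k - 21)/(k^2 - 2*k - 3)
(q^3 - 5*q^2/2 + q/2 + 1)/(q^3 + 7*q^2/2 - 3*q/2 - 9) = (2*q^3 - 5*q^2 + q + 2)/(2*q^3 + 7*q^2 - 3*q - 18)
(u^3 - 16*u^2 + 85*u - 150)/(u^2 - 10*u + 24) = (u^2 - 10*u + 25)/(u - 4)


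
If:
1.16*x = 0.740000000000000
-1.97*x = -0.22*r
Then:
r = 5.71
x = 0.64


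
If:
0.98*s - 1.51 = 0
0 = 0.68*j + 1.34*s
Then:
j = -3.04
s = 1.54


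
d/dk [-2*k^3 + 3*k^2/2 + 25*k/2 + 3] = -6*k^2 + 3*k + 25/2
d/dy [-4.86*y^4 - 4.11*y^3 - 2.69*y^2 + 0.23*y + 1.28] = -19.44*y^3 - 12.33*y^2 - 5.38*y + 0.23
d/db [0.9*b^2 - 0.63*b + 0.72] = 1.8*b - 0.63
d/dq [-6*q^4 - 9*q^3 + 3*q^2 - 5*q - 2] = -24*q^3 - 27*q^2 + 6*q - 5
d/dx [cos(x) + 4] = -sin(x)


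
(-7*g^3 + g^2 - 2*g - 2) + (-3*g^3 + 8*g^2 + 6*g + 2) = -10*g^3 + 9*g^2 + 4*g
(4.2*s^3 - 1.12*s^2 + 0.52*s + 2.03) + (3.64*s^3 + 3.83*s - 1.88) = 7.84*s^3 - 1.12*s^2 + 4.35*s + 0.15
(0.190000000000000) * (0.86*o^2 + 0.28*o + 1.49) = 0.1634*o^2 + 0.0532*o + 0.2831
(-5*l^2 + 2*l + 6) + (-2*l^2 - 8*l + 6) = -7*l^2 - 6*l + 12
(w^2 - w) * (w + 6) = w^3 + 5*w^2 - 6*w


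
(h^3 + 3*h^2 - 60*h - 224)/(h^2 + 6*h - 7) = (h^2 - 4*h - 32)/(h - 1)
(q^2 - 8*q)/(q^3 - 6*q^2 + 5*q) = (q - 8)/(q^2 - 6*q + 5)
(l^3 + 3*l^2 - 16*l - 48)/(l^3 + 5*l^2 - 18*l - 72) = (l + 4)/(l + 6)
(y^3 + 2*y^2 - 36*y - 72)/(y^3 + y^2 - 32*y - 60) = (y + 6)/(y + 5)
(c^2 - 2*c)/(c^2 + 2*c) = (c - 2)/(c + 2)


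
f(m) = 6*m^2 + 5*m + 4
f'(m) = 12*m + 5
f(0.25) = 5.62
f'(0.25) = 8.00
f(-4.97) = 127.36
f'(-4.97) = -54.64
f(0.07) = 4.38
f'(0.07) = 5.84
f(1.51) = 25.23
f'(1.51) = 23.12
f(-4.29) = 92.97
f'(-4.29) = -46.48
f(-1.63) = 11.79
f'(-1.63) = -14.56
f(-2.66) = 33.15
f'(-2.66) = -26.92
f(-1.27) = 7.33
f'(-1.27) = -10.24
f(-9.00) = 445.00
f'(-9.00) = -103.00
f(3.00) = 73.00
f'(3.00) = 41.00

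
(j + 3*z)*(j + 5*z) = j^2 + 8*j*z + 15*z^2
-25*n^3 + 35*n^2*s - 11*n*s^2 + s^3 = (-5*n + s)^2*(-n + s)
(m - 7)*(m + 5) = m^2 - 2*m - 35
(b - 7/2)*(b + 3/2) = b^2 - 2*b - 21/4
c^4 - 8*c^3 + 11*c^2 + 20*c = c*(c - 5)*(c - 4)*(c + 1)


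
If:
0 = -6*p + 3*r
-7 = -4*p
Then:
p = 7/4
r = 7/2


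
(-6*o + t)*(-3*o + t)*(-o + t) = -18*o^3 + 27*o^2*t - 10*o*t^2 + t^3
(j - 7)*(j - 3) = j^2 - 10*j + 21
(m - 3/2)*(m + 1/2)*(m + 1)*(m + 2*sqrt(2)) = m^4 + 2*sqrt(2)*m^3 - 7*m^2/4 - 7*sqrt(2)*m/2 - 3*m/4 - 3*sqrt(2)/2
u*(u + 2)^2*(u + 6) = u^4 + 10*u^3 + 28*u^2 + 24*u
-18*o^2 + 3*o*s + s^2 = (-3*o + s)*(6*o + s)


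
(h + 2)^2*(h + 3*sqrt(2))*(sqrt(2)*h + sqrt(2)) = sqrt(2)*h^4 + 6*h^3 + 5*sqrt(2)*h^3 + 8*sqrt(2)*h^2 + 30*h^2 + 4*sqrt(2)*h + 48*h + 24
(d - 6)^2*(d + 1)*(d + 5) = d^4 - 6*d^3 - 31*d^2 + 156*d + 180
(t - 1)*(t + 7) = t^2 + 6*t - 7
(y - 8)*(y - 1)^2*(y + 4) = y^4 - 6*y^3 - 23*y^2 + 60*y - 32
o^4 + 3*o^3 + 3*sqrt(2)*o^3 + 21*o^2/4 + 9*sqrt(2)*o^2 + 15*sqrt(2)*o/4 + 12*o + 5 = (o + 1/2)*(o + 5/2)*(o + sqrt(2))*(o + 2*sqrt(2))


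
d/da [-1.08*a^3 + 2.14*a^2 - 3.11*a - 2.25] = -3.24*a^2 + 4.28*a - 3.11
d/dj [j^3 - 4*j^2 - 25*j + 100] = 3*j^2 - 8*j - 25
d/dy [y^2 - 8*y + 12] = 2*y - 8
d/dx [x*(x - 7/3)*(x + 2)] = 3*x^2 - 2*x/3 - 14/3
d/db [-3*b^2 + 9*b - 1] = 9 - 6*b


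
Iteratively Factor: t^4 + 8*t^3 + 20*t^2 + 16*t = (t)*(t^3 + 8*t^2 + 20*t + 16) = t*(t + 4)*(t^2 + 4*t + 4) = t*(t + 2)*(t + 4)*(t + 2)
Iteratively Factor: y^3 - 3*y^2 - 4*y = (y)*(y^2 - 3*y - 4) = y*(y - 4)*(y + 1)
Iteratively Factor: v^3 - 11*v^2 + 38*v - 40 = (v - 5)*(v^2 - 6*v + 8) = (v - 5)*(v - 4)*(v - 2)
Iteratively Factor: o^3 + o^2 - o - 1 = (o - 1)*(o^2 + 2*o + 1) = (o - 1)*(o + 1)*(o + 1)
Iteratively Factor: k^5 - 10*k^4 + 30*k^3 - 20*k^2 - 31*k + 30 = (k - 3)*(k^4 - 7*k^3 + 9*k^2 + 7*k - 10) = (k - 3)*(k - 1)*(k^3 - 6*k^2 + 3*k + 10) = (k - 3)*(k - 2)*(k - 1)*(k^2 - 4*k - 5) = (k - 3)*(k - 2)*(k - 1)*(k + 1)*(k - 5)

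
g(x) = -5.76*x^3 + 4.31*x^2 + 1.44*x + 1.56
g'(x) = -17.28*x^2 + 8.62*x + 1.44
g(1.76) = -13.96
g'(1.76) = -36.92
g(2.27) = -40.34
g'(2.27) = -68.03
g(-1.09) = 12.57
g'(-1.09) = -28.49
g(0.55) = 2.70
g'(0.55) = 0.95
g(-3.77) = 366.02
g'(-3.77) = -276.66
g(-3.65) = 333.82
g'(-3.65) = -260.24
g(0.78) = 2.57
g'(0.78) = -2.35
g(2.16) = -33.27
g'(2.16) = -60.56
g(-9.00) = 4536.75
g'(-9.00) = -1475.82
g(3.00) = -110.85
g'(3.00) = -128.22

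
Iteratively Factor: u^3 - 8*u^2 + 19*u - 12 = (u - 1)*(u^2 - 7*u + 12) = (u - 4)*(u - 1)*(u - 3)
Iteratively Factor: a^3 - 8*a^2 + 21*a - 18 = (a - 3)*(a^2 - 5*a + 6) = (a - 3)^2*(a - 2)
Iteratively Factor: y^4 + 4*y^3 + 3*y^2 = (y + 3)*(y^3 + y^2) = y*(y + 3)*(y^2 + y) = y^2*(y + 3)*(y + 1)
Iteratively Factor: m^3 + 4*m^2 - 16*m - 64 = (m + 4)*(m^2 - 16) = (m - 4)*(m + 4)*(m + 4)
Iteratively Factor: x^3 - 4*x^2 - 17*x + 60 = (x - 3)*(x^2 - x - 20) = (x - 5)*(x - 3)*(x + 4)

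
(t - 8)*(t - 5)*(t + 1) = t^3 - 12*t^2 + 27*t + 40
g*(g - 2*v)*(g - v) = g^3 - 3*g^2*v + 2*g*v^2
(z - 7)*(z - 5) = z^2 - 12*z + 35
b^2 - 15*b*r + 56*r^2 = (b - 8*r)*(b - 7*r)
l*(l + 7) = l^2 + 7*l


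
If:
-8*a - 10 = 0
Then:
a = -5/4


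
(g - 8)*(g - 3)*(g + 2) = g^3 - 9*g^2 + 2*g + 48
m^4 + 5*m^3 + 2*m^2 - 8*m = m*(m - 1)*(m + 2)*(m + 4)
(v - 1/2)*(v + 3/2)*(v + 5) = v^3 + 6*v^2 + 17*v/4 - 15/4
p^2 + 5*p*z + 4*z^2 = (p + z)*(p + 4*z)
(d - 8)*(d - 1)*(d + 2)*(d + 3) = d^4 - 4*d^3 - 31*d^2 - 14*d + 48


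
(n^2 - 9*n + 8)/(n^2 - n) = (n - 8)/n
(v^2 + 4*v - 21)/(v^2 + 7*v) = (v - 3)/v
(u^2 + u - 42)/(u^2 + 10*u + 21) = (u - 6)/(u + 3)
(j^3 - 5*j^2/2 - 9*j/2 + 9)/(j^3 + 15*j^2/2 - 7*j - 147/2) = (2*j^2 + j - 6)/(2*j^2 + 21*j + 49)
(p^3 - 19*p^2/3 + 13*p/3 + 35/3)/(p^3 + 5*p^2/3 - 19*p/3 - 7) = (p - 5)/(p + 3)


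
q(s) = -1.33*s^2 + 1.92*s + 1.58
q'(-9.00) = 25.86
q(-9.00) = -123.43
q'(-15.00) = 41.82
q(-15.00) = -326.47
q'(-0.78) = 3.99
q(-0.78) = -0.73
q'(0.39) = 0.88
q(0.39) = 2.13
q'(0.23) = 1.31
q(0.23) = 1.95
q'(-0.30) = 2.72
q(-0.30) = 0.88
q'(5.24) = -12.02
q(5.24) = -24.88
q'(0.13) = 1.57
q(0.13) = 1.81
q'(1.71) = -2.63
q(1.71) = 0.97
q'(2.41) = -4.49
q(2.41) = -1.52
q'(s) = 1.92 - 2.66*s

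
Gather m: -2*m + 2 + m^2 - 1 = m^2 - 2*m + 1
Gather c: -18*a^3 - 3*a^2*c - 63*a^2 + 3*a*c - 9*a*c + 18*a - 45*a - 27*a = -18*a^3 - 63*a^2 - 54*a + c*(-3*a^2 - 6*a)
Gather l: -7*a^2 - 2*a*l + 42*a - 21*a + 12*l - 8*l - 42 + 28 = -7*a^2 + 21*a + l*(4 - 2*a) - 14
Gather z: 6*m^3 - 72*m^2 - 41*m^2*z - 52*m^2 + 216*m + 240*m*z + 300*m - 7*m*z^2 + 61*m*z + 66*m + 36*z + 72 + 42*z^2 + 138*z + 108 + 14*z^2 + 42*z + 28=6*m^3 - 124*m^2 + 582*m + z^2*(56 - 7*m) + z*(-41*m^2 + 301*m + 216) + 208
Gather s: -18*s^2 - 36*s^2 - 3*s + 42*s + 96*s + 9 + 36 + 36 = -54*s^2 + 135*s + 81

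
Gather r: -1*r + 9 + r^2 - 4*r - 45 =r^2 - 5*r - 36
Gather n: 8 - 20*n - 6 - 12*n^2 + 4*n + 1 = -12*n^2 - 16*n + 3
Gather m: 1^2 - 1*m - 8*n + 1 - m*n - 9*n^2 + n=m*(-n - 1) - 9*n^2 - 7*n + 2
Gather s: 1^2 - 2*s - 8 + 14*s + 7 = 12*s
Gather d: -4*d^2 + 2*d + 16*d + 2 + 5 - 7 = -4*d^2 + 18*d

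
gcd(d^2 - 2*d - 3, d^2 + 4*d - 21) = d - 3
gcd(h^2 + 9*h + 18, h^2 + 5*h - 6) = h + 6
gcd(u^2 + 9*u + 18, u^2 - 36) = u + 6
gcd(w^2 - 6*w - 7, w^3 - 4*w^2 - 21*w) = w - 7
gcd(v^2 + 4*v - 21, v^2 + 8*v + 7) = v + 7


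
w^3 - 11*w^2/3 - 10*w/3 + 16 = (w - 3)*(w - 8/3)*(w + 2)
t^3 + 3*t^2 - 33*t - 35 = (t - 5)*(t + 1)*(t + 7)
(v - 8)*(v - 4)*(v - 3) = v^3 - 15*v^2 + 68*v - 96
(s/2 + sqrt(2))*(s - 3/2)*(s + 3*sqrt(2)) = s^3/2 - 3*s^2/4 + 5*sqrt(2)*s^2/2 - 15*sqrt(2)*s/4 + 6*s - 9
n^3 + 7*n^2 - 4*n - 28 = (n - 2)*(n + 2)*(n + 7)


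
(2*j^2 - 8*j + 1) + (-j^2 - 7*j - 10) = j^2 - 15*j - 9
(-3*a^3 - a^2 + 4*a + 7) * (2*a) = -6*a^4 - 2*a^3 + 8*a^2 + 14*a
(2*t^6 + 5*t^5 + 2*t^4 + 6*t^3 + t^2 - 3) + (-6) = 2*t^6 + 5*t^5 + 2*t^4 + 6*t^3 + t^2 - 9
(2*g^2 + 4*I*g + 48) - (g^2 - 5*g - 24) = g^2 + 5*g + 4*I*g + 72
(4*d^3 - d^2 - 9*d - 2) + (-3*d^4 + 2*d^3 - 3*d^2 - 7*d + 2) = -3*d^4 + 6*d^3 - 4*d^2 - 16*d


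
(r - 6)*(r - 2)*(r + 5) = r^3 - 3*r^2 - 28*r + 60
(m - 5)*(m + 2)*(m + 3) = m^3 - 19*m - 30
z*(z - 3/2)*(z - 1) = z^3 - 5*z^2/2 + 3*z/2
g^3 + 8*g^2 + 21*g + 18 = (g + 2)*(g + 3)^2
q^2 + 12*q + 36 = (q + 6)^2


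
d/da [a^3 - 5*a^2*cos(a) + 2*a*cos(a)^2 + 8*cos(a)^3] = 5*a^2*sin(a) + 3*a^2 - 2*a*sin(2*a) - 10*a*cos(a) - 24*sin(a)*cos(a)^2 + 2*cos(a)^2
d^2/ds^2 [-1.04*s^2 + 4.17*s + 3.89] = -2.08000000000000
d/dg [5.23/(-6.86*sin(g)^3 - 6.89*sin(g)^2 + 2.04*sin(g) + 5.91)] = (107.6334*sin(g)^2 + 72.0694*sin(g) - 10.6692)*cos(g)/(6.86*sin(g)^3 + 6.89*sin(g)^2 - 2.04*sin(g) - 5.91)^2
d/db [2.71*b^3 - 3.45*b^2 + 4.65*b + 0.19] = 8.13*b^2 - 6.9*b + 4.65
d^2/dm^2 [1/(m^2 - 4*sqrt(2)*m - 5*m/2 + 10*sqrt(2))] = 4*(-4*m^2 + 10*m + 16*sqrt(2)*m + (-4*m + 5 + 8*sqrt(2))^2 - 40*sqrt(2))/(2*m^2 - 8*sqrt(2)*m - 5*m + 20*sqrt(2))^3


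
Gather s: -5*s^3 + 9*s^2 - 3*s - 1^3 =-5*s^3 + 9*s^2 - 3*s - 1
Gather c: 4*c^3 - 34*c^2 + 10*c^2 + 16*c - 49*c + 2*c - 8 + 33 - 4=4*c^3 - 24*c^2 - 31*c + 21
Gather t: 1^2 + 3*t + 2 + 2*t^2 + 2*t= 2*t^2 + 5*t + 3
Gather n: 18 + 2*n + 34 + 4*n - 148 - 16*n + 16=-10*n - 80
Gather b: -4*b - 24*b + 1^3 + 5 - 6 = -28*b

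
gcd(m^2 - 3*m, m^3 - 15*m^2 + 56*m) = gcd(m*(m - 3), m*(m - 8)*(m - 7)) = m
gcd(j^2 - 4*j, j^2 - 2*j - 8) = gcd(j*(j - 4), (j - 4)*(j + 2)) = j - 4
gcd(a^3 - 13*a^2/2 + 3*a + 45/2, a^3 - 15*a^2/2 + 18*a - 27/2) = a - 3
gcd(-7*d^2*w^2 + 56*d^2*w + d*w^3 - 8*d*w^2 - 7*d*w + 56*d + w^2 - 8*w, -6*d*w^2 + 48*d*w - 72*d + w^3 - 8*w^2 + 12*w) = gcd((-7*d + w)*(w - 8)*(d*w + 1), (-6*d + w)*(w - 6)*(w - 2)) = 1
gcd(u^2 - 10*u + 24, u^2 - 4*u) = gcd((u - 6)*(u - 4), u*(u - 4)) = u - 4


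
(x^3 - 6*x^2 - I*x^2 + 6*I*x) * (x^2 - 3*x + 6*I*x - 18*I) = x^5 - 9*x^4 + 5*I*x^4 + 24*x^3 - 45*I*x^3 - 54*x^2 + 90*I*x^2 + 108*x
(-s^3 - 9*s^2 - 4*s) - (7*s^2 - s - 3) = -s^3 - 16*s^2 - 3*s + 3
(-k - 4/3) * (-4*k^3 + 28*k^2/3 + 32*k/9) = 4*k^4 - 4*k^3 - 16*k^2 - 128*k/27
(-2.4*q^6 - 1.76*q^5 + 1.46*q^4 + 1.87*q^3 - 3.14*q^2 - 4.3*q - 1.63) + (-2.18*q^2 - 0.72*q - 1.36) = -2.4*q^6 - 1.76*q^5 + 1.46*q^4 + 1.87*q^3 - 5.32*q^2 - 5.02*q - 2.99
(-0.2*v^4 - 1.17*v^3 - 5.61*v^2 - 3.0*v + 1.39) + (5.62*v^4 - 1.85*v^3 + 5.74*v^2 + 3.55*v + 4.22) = 5.42*v^4 - 3.02*v^3 + 0.13*v^2 + 0.55*v + 5.61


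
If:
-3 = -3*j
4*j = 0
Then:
No Solution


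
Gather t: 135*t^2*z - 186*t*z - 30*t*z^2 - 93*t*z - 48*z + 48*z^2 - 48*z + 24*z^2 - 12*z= 135*t^2*z + t*(-30*z^2 - 279*z) + 72*z^2 - 108*z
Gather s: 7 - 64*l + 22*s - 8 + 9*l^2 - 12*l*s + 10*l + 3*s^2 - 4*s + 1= 9*l^2 - 54*l + 3*s^2 + s*(18 - 12*l)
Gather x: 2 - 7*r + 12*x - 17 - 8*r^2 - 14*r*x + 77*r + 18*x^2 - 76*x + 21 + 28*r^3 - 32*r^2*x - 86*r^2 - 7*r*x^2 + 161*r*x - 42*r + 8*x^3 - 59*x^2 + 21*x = 28*r^3 - 94*r^2 + 28*r + 8*x^3 + x^2*(-7*r - 41) + x*(-32*r^2 + 147*r - 43) + 6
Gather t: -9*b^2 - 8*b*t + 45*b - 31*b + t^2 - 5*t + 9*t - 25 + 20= -9*b^2 + 14*b + t^2 + t*(4 - 8*b) - 5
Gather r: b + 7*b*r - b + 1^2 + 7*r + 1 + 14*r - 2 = r*(7*b + 21)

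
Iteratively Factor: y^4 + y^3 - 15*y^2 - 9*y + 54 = (y + 3)*(y^3 - 2*y^2 - 9*y + 18) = (y + 3)^2*(y^2 - 5*y + 6) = (y - 3)*(y + 3)^2*(y - 2)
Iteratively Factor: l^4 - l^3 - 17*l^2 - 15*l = (l + 1)*(l^3 - 2*l^2 - 15*l) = l*(l + 1)*(l^2 - 2*l - 15) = l*(l + 1)*(l + 3)*(l - 5)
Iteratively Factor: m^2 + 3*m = (m)*(m + 3)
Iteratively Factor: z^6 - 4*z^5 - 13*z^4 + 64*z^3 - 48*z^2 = (z - 3)*(z^5 - z^4 - 16*z^3 + 16*z^2) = (z - 3)*(z - 1)*(z^4 - 16*z^2) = (z - 4)*(z - 3)*(z - 1)*(z^3 + 4*z^2) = z*(z - 4)*(z - 3)*(z - 1)*(z^2 + 4*z) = z*(z - 4)*(z - 3)*(z - 1)*(z + 4)*(z)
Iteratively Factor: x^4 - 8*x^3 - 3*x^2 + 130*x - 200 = (x - 5)*(x^3 - 3*x^2 - 18*x + 40) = (x - 5)*(x + 4)*(x^2 - 7*x + 10) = (x - 5)*(x - 2)*(x + 4)*(x - 5)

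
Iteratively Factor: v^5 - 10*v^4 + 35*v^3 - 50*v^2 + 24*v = (v - 1)*(v^4 - 9*v^3 + 26*v^2 - 24*v) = v*(v - 1)*(v^3 - 9*v^2 + 26*v - 24) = v*(v - 3)*(v - 1)*(v^2 - 6*v + 8) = v*(v - 3)*(v - 2)*(v - 1)*(v - 4)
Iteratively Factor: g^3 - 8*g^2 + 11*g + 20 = (g + 1)*(g^2 - 9*g + 20) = (g - 4)*(g + 1)*(g - 5)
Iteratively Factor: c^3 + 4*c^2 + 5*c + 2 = (c + 2)*(c^2 + 2*c + 1) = (c + 1)*(c + 2)*(c + 1)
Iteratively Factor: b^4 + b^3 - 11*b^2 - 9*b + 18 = (b - 1)*(b^3 + 2*b^2 - 9*b - 18) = (b - 3)*(b - 1)*(b^2 + 5*b + 6) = (b - 3)*(b - 1)*(b + 3)*(b + 2)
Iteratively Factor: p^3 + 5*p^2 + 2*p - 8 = (p + 2)*(p^2 + 3*p - 4) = (p - 1)*(p + 2)*(p + 4)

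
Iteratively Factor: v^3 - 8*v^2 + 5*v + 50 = (v + 2)*(v^2 - 10*v + 25) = (v - 5)*(v + 2)*(v - 5)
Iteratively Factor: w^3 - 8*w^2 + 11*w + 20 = (w - 4)*(w^2 - 4*w - 5) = (w - 5)*(w - 4)*(w + 1)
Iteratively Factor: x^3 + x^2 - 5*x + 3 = (x - 1)*(x^2 + 2*x - 3) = (x - 1)*(x + 3)*(x - 1)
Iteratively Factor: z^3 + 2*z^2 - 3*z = (z)*(z^2 + 2*z - 3) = z*(z - 1)*(z + 3)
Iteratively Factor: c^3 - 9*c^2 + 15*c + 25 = (c - 5)*(c^2 - 4*c - 5) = (c - 5)*(c + 1)*(c - 5)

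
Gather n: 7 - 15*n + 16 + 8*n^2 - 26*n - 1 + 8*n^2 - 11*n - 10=16*n^2 - 52*n + 12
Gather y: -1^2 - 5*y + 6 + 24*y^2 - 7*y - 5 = 24*y^2 - 12*y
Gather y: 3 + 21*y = 21*y + 3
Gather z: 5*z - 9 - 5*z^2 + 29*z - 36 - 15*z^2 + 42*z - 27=-20*z^2 + 76*z - 72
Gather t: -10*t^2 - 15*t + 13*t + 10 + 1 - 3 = -10*t^2 - 2*t + 8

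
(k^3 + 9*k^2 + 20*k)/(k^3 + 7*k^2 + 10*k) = (k + 4)/(k + 2)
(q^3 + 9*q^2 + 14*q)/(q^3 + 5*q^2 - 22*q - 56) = q/(q - 4)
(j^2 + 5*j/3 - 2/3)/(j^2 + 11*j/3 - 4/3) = (j + 2)/(j + 4)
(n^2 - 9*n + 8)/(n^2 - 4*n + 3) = (n - 8)/(n - 3)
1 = 1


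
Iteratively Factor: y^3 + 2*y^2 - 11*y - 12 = (y + 4)*(y^2 - 2*y - 3) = (y + 1)*(y + 4)*(y - 3)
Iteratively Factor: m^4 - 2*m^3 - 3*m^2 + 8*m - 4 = (m - 2)*(m^3 - 3*m + 2) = (m - 2)*(m - 1)*(m^2 + m - 2) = (m - 2)*(m - 1)^2*(m + 2)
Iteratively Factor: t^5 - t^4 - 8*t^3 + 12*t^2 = (t)*(t^4 - t^3 - 8*t^2 + 12*t) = t*(t - 2)*(t^3 + t^2 - 6*t) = t*(t - 2)^2*(t^2 + 3*t) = t^2*(t - 2)^2*(t + 3)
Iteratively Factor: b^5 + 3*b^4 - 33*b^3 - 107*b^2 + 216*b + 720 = (b - 3)*(b^4 + 6*b^3 - 15*b^2 - 152*b - 240) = (b - 5)*(b - 3)*(b^3 + 11*b^2 + 40*b + 48) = (b - 5)*(b - 3)*(b + 3)*(b^2 + 8*b + 16) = (b - 5)*(b - 3)*(b + 3)*(b + 4)*(b + 4)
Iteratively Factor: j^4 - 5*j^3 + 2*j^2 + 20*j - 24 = (j - 2)*(j^3 - 3*j^2 - 4*j + 12) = (j - 3)*(j - 2)*(j^2 - 4) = (j - 3)*(j - 2)*(j + 2)*(j - 2)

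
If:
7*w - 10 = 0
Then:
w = 10/7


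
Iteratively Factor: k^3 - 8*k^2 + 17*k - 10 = (k - 5)*(k^2 - 3*k + 2) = (k - 5)*(k - 2)*(k - 1)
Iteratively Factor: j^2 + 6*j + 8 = (j + 2)*(j + 4)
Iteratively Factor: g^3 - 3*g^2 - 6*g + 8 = (g - 1)*(g^2 - 2*g - 8) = (g - 4)*(g - 1)*(g + 2)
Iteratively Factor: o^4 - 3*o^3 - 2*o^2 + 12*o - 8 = (o + 2)*(o^3 - 5*o^2 + 8*o - 4) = (o - 2)*(o + 2)*(o^2 - 3*o + 2) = (o - 2)*(o - 1)*(o + 2)*(o - 2)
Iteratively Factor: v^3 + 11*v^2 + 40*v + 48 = (v + 3)*(v^2 + 8*v + 16) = (v + 3)*(v + 4)*(v + 4)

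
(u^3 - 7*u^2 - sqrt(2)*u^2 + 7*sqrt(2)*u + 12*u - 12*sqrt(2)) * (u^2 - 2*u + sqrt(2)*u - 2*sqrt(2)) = u^5 - 9*u^4 + 24*u^3 - 6*u^2 - 52*u + 48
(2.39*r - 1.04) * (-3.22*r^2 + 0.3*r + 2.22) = -7.6958*r^3 + 4.0658*r^2 + 4.9938*r - 2.3088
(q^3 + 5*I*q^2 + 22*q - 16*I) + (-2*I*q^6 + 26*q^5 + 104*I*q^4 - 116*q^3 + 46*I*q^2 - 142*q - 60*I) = -2*I*q^6 + 26*q^5 + 104*I*q^4 - 115*q^3 + 51*I*q^2 - 120*q - 76*I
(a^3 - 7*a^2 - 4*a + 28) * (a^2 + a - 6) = a^5 - 6*a^4 - 17*a^3 + 66*a^2 + 52*a - 168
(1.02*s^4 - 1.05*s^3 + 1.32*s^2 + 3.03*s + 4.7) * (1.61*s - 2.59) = 1.6422*s^5 - 4.3323*s^4 + 4.8447*s^3 + 1.4595*s^2 - 0.280699999999998*s - 12.173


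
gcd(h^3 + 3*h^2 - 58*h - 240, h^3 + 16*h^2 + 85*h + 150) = h^2 + 11*h + 30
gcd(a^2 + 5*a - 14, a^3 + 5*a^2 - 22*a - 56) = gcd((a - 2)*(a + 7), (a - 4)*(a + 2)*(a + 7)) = a + 7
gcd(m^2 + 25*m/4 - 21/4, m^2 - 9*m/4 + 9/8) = m - 3/4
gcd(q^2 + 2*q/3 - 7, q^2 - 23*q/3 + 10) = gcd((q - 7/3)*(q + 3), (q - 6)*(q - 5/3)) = 1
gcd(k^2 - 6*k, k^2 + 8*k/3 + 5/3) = 1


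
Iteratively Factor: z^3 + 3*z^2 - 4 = (z + 2)*(z^2 + z - 2) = (z + 2)^2*(z - 1)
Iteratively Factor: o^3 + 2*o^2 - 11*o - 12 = (o - 3)*(o^2 + 5*o + 4) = (o - 3)*(o + 1)*(o + 4)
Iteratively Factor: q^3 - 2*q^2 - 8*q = (q + 2)*(q^2 - 4*q) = (q - 4)*(q + 2)*(q)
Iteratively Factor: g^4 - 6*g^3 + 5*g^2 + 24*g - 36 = (g - 2)*(g^3 - 4*g^2 - 3*g + 18) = (g - 3)*(g - 2)*(g^2 - g - 6) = (g - 3)*(g - 2)*(g + 2)*(g - 3)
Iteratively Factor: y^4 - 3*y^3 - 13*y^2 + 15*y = (y - 5)*(y^3 + 2*y^2 - 3*y) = (y - 5)*(y - 1)*(y^2 + 3*y) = (y - 5)*(y - 1)*(y + 3)*(y)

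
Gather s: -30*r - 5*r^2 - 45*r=-5*r^2 - 75*r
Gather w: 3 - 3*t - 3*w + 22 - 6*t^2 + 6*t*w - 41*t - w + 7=-6*t^2 - 44*t + w*(6*t - 4) + 32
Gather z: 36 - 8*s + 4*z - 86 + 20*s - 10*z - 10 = 12*s - 6*z - 60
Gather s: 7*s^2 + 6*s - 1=7*s^2 + 6*s - 1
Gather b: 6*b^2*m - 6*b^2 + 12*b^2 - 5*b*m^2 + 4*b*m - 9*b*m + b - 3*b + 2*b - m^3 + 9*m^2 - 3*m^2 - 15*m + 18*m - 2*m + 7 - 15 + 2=b^2*(6*m + 6) + b*(-5*m^2 - 5*m) - m^3 + 6*m^2 + m - 6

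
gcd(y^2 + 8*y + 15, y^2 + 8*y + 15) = y^2 + 8*y + 15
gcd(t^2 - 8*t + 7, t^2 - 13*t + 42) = t - 7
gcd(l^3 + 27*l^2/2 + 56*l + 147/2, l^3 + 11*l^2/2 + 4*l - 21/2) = l^2 + 13*l/2 + 21/2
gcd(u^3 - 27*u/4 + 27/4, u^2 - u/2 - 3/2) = u - 3/2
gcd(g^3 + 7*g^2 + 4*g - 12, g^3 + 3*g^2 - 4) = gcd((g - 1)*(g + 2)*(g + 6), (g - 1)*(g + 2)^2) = g^2 + g - 2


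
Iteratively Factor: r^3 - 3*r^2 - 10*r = (r)*(r^2 - 3*r - 10) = r*(r + 2)*(r - 5)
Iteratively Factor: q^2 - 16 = (q + 4)*(q - 4)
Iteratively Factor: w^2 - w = (w)*(w - 1)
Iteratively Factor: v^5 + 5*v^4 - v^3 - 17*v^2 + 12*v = (v + 3)*(v^4 + 2*v^3 - 7*v^2 + 4*v) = (v - 1)*(v + 3)*(v^3 + 3*v^2 - 4*v) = (v - 1)^2*(v + 3)*(v^2 + 4*v) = (v - 1)^2*(v + 3)*(v + 4)*(v)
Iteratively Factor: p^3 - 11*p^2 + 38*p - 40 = (p - 2)*(p^2 - 9*p + 20) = (p - 5)*(p - 2)*(p - 4)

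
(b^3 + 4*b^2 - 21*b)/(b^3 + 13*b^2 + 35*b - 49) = b*(b - 3)/(b^2 + 6*b - 7)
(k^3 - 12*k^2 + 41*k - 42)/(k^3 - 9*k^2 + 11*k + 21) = (k - 2)/(k + 1)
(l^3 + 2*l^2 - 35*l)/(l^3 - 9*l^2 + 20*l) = (l + 7)/(l - 4)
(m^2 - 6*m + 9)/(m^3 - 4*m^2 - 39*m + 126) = (m - 3)/(m^2 - m - 42)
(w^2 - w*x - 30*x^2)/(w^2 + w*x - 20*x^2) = (-w + 6*x)/(-w + 4*x)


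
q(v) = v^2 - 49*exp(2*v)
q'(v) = 2*v - 98*exp(2*v)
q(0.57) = -152.89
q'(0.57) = -305.28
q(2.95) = -17878.13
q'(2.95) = -35767.77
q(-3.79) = 14.34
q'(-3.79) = -7.63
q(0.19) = -71.62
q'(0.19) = -142.92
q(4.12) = -185670.50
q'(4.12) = -371366.71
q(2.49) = -7122.04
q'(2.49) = -14251.51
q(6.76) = -36463380.64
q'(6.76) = -72926839.16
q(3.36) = -40600.77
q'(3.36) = -81217.40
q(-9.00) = 81.00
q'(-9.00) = -18.00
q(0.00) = -49.00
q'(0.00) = -98.00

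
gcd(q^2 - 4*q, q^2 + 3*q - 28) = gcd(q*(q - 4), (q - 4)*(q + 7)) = q - 4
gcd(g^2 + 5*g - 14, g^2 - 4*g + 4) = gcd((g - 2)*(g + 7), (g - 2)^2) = g - 2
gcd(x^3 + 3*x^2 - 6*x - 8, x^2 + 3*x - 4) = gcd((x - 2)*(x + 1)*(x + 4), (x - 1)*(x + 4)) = x + 4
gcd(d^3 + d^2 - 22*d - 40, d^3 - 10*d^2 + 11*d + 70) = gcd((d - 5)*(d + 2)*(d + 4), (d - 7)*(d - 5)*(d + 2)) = d^2 - 3*d - 10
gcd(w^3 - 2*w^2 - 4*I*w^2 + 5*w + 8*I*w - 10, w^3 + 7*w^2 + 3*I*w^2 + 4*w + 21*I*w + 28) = 1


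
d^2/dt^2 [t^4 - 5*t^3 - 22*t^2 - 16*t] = 12*t^2 - 30*t - 44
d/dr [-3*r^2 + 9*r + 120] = 9 - 6*r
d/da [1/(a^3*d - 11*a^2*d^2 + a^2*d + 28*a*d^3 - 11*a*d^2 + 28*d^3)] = (-3*a^2 + 22*a*d - 2*a - 28*d^2 + 11*d)/(d*(a^3 - 11*a^2*d + a^2 + 28*a*d^2 - 11*a*d + 28*d^2)^2)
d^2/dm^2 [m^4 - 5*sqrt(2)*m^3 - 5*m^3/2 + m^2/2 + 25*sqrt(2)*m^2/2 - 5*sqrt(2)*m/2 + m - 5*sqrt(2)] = 12*m^2 - 30*sqrt(2)*m - 15*m + 1 + 25*sqrt(2)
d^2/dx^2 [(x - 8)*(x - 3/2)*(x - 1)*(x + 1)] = 12*x^2 - 57*x + 22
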